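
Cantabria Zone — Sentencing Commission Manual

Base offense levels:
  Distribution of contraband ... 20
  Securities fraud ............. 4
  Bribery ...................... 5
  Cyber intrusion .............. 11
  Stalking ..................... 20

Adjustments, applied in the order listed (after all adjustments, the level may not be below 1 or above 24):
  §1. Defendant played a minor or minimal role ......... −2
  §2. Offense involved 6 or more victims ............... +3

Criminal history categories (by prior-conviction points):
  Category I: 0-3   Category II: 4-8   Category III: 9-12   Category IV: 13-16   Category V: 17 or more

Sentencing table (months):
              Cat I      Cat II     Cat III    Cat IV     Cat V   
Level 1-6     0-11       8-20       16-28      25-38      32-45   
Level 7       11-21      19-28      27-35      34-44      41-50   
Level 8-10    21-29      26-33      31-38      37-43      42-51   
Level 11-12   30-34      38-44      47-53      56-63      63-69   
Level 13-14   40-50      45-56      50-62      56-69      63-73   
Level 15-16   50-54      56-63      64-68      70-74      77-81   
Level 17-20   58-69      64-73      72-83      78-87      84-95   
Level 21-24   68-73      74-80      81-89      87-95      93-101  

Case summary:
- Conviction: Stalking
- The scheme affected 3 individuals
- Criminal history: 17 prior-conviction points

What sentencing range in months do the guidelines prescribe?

84-95 months

Base offense level for stalking: 20.
Final offense level: 20.
Criminal history: 17 prior points → Category V (17+).
Level 20 falls in the 17-20 band.
Grid: Level 17-20 × Category V = 84-95 months.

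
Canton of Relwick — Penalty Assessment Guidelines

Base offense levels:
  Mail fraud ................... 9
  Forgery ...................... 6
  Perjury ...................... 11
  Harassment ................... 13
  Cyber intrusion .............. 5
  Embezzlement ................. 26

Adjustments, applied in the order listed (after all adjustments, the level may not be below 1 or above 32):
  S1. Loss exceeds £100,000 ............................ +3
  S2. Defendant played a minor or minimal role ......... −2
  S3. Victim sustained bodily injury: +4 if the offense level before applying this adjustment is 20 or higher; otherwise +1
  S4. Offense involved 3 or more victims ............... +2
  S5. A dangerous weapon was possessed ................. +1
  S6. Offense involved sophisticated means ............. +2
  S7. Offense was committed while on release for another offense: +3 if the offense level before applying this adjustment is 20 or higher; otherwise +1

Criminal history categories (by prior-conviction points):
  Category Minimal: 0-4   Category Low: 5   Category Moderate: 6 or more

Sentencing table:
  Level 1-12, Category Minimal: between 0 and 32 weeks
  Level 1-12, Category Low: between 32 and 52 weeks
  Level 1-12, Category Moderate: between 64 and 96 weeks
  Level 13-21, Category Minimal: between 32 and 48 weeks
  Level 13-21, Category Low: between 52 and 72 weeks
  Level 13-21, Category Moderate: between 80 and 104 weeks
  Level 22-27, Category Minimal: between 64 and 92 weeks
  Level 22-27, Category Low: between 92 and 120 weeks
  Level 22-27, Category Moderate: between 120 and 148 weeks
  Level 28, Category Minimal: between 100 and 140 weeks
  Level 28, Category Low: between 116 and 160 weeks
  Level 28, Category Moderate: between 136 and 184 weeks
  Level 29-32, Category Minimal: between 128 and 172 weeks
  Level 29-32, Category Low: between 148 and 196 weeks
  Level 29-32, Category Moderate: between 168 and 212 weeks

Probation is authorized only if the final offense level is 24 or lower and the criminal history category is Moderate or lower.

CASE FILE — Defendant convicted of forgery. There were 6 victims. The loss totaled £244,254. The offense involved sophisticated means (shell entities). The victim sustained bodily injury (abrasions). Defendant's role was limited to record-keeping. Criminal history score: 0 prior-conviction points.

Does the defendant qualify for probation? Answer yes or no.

Base offense level for forgery: 6.
S1 applies: 6 + 3 = 9.
S2 applies: 9 − 2 = 7.
S3 applies (level before this adjustment is 7 < 20, so +1): 7 + 1 = 8.
S4 applies: 8 + 2 = 10.
S6 applies: 10 + 2 = 12.
Final offense level: 12.
Criminal history: 0 prior points → Category Minimal (0-4).
Level 12 falls in the 1-12 band.
Grid: Level 1-12 × Category Minimal = 0-32 weeks.
Probation check: level 12 ≤ 24 and category Minimal ≤ Moderate → eligible.

Yes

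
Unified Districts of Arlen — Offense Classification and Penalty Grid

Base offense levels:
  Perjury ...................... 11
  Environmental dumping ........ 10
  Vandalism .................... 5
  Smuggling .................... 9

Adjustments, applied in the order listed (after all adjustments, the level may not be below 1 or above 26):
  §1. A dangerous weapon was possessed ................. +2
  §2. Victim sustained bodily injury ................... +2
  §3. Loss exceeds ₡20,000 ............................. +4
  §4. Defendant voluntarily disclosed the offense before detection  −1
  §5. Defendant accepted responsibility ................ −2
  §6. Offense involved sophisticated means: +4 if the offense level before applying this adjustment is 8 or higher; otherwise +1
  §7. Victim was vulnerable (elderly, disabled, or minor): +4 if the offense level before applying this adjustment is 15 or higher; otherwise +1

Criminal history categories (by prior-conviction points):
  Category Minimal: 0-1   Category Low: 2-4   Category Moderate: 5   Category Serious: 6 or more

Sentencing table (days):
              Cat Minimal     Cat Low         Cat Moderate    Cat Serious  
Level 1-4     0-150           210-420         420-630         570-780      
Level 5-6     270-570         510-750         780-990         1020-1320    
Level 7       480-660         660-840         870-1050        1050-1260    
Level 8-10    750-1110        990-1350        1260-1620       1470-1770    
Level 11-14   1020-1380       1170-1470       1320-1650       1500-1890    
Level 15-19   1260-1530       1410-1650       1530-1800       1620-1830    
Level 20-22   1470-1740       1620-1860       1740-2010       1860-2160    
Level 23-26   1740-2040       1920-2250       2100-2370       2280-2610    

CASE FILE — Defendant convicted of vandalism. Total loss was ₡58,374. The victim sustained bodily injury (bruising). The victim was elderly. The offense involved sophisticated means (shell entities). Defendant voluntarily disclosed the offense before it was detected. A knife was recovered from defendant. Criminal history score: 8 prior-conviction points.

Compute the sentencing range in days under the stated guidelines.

1860-2160 days

Base offense level for vandalism: 5.
§1 applies: 5 + 2 = 7.
§2 applies: 7 + 2 = 9.
§3 applies: 9 + 4 = 13.
§4 applies: 13 − 1 = 12.
§6 applies (level before this adjustment is 12 ≥ 8, so +4): 12 + 4 = 16.
§7 applies (level before this adjustment is 16 ≥ 15, so +4): 16 + 4 = 20.
Final offense level: 20.
Criminal history: 8 prior points → Category Serious (6+).
Level 20 falls in the 20-22 band.
Grid: Level 20-22 × Category Serious = 1860-2160 days.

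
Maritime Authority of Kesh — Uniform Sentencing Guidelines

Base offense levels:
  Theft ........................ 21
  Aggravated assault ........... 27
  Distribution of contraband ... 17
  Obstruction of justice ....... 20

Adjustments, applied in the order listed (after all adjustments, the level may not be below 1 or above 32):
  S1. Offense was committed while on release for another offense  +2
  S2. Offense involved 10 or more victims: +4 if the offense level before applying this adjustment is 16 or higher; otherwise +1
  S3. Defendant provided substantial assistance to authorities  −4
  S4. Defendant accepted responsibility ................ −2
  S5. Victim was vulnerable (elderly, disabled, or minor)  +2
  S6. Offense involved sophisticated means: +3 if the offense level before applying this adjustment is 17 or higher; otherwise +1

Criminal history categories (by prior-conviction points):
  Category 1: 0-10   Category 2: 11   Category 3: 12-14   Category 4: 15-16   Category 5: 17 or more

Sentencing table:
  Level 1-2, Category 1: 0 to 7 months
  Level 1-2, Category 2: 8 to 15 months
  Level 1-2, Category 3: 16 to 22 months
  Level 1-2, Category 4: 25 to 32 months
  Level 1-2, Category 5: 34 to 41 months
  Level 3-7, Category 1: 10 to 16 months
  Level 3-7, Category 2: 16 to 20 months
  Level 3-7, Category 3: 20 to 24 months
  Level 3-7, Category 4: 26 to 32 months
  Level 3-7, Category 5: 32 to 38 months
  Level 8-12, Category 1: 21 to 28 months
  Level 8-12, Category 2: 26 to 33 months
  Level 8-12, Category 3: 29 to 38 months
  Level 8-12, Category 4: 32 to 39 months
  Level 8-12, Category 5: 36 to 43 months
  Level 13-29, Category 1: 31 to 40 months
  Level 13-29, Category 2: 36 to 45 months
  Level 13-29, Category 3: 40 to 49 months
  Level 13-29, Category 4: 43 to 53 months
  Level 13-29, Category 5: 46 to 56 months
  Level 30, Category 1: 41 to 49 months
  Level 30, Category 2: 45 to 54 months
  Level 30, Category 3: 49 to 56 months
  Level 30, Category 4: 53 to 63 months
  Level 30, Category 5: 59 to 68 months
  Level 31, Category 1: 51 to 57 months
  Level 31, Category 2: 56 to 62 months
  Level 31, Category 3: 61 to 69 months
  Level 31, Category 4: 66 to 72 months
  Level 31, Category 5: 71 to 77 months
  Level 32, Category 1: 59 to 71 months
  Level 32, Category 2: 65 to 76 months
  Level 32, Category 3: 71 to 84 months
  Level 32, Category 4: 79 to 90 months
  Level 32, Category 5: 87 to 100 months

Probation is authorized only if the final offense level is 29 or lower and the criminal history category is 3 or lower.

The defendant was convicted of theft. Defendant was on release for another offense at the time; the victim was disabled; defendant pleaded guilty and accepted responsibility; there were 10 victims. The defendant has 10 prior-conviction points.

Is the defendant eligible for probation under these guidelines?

Yes

Base offense level for theft: 21.
S1 applies: 21 + 2 = 23.
S2 applies (level before this adjustment is 23 ≥ 16, so +4): 23 + 4 = 27.
S4 applies: 27 − 2 = 25.
S5 applies: 25 + 2 = 27.
S6 does not apply.
Final offense level: 27.
Criminal history: 10 prior points → Category 1 (0-10).
Level 27 falls in the 13-29 band.
Grid: Level 13-29 × Category 1 = 31-40 months.
Probation check: level 27 ≤ 29 and category 1 ≤ 3 → eligible.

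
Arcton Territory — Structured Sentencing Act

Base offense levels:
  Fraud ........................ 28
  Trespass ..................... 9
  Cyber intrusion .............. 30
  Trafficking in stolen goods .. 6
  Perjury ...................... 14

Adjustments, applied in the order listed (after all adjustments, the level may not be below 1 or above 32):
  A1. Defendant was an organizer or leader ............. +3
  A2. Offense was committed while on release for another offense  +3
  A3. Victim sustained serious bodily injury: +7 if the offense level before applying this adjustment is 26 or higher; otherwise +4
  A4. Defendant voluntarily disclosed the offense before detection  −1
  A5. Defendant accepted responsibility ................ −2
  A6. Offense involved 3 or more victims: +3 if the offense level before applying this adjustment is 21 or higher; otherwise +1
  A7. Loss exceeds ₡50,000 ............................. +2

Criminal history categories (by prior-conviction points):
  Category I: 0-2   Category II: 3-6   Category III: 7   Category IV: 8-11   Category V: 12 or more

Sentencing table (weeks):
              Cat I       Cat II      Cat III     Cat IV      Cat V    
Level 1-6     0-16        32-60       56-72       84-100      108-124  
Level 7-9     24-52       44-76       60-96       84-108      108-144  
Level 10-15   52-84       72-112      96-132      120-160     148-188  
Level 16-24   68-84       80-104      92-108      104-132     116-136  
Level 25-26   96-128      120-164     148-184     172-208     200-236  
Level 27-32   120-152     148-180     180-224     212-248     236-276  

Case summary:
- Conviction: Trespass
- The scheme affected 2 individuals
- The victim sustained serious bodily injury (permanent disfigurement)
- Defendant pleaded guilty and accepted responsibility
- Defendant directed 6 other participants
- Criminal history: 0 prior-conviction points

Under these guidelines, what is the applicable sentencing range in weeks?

Base offense level for trespass: 9.
A1 applies: 9 + 3 = 12.
A3 applies (level before this adjustment is 12 < 26, so +4): 12 + 4 = 16.
A5 applies: 16 − 2 = 14.
A7 does not apply.
Final offense level: 14.
Criminal history: 0 prior points → Category I (0-2).
Level 14 falls in the 10-15 band.
Grid: Level 10-15 × Category I = 52-84 weeks.

52-84 weeks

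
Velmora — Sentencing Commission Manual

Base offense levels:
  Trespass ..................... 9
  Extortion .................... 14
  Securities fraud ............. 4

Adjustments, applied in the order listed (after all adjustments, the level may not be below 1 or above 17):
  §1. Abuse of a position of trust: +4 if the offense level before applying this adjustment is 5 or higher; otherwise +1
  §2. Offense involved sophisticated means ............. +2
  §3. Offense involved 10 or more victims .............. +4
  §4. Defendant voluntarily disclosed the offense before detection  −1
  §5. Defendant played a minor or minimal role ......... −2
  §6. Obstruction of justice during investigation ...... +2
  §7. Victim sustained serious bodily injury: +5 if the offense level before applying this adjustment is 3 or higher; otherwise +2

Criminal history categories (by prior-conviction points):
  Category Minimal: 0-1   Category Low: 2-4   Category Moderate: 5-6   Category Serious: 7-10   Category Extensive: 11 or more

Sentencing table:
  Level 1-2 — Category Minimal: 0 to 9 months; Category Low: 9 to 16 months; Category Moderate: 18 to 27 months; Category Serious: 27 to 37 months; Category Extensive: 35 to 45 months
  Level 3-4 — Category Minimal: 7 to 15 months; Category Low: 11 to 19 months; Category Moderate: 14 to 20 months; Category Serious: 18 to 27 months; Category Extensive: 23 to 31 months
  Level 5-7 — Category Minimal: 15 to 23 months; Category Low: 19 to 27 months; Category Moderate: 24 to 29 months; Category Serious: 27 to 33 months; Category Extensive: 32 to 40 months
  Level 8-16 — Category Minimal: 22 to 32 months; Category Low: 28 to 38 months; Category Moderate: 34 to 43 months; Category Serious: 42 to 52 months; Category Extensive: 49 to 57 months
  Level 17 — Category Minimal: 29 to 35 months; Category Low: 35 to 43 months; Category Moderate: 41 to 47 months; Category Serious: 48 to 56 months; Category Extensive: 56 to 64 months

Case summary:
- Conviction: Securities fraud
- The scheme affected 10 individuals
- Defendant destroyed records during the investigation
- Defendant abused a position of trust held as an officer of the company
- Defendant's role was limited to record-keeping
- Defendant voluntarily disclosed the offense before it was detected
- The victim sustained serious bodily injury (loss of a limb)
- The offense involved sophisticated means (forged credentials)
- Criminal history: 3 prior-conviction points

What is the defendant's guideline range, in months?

Base offense level for securities fraud: 4.
§1 applies (level before this adjustment is 4 < 5, so +1): 4 + 1 = 5.
§2 applies: 5 + 2 = 7.
§3 applies: 7 + 4 = 11.
§4 applies: 11 − 1 = 10.
§5 applies: 10 − 2 = 8.
§6 applies: 8 + 2 = 10.
§7 applies (level before this adjustment is 10 ≥ 3, so +5): 10 + 5 = 15.
Final offense level: 15.
Criminal history: 3 prior points → Category Low (2-4).
Level 15 falls in the 8-16 band.
Grid: Level 8-16 × Category Low = 28-38 months.

28-38 months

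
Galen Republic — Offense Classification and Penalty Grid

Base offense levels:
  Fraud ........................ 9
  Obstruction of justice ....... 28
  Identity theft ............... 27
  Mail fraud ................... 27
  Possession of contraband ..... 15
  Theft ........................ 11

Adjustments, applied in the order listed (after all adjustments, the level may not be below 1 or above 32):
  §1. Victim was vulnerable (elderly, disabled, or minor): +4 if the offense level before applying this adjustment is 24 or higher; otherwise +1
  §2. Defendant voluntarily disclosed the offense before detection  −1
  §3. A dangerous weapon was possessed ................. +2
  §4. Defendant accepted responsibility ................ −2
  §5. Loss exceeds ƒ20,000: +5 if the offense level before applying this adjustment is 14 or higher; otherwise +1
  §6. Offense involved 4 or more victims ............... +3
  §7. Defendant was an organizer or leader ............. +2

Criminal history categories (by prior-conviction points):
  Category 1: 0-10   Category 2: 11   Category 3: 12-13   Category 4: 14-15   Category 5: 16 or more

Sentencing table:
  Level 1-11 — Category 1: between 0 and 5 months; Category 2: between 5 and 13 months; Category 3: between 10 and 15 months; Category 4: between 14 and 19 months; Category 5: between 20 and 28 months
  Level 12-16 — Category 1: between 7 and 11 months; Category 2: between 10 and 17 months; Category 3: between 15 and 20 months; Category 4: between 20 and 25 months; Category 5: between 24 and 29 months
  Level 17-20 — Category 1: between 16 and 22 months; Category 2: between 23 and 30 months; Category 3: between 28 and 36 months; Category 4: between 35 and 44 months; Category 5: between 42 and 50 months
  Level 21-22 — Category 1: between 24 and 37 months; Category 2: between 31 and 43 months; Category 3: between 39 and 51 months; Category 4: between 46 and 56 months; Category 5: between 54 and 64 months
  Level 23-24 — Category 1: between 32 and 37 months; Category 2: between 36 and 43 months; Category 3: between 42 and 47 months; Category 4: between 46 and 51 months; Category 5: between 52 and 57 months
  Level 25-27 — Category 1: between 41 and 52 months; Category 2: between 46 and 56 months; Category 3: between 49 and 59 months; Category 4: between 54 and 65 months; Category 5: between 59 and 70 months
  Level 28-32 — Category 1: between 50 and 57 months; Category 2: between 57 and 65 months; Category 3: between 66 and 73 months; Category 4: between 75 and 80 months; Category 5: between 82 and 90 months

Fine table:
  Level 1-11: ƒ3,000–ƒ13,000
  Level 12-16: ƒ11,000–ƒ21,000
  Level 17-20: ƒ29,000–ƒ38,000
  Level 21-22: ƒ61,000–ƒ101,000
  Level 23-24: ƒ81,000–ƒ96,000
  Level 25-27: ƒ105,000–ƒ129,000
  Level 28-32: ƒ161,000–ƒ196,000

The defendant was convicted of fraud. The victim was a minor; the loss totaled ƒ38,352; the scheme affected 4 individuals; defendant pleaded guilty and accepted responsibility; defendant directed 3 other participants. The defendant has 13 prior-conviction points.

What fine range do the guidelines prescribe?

ƒ11,000–ƒ21,000

Base offense level for fraud: 9.
§1 applies (level before this adjustment is 9 < 24, so +1): 9 + 1 = 10.
§2 does not apply.
§4 applies: 10 − 2 = 8.
§5 applies (level before this adjustment is 8 < 14, so +1): 8 + 1 = 9.
§6 applies: 9 + 3 = 12.
§7 applies: 12 + 2 = 14.
Final offense level: 14.
Level 14 falls in the 12-16 band.
Fine table: Level 12-16 → ƒ11,000–ƒ21,000.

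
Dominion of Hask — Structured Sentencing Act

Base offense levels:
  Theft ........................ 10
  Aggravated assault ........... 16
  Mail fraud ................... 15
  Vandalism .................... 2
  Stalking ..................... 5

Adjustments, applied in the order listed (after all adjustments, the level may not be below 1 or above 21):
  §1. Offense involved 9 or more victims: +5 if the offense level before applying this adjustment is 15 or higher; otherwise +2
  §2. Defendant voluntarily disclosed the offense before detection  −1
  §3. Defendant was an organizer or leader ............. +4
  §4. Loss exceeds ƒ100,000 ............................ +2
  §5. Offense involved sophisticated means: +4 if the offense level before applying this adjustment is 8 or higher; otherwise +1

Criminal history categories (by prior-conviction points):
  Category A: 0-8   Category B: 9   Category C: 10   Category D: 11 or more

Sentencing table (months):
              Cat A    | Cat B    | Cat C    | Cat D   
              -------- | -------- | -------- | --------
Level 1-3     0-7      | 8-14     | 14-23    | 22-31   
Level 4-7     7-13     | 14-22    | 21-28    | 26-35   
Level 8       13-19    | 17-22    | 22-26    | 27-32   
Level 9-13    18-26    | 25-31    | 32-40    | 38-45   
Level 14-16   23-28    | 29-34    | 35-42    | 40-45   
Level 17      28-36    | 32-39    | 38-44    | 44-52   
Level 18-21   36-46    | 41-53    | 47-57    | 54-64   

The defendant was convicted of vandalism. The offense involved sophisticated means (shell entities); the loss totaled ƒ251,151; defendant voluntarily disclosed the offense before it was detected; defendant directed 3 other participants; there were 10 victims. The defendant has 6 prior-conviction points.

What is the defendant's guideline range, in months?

Base offense level for vandalism: 2.
§1 applies (level before this adjustment is 2 < 15, so +2): 2 + 2 = 4.
§2 applies: 4 − 1 = 3.
§3 applies: 3 + 4 = 7.
§4 applies: 7 + 2 = 9.
§5 applies (level before this adjustment is 9 ≥ 8, so +4): 9 + 4 = 13.
Final offense level: 13.
Criminal history: 6 prior points → Category A (0-8).
Level 13 falls in the 9-13 band.
Grid: Level 9-13 × Category A = 18-26 months.

18-26 months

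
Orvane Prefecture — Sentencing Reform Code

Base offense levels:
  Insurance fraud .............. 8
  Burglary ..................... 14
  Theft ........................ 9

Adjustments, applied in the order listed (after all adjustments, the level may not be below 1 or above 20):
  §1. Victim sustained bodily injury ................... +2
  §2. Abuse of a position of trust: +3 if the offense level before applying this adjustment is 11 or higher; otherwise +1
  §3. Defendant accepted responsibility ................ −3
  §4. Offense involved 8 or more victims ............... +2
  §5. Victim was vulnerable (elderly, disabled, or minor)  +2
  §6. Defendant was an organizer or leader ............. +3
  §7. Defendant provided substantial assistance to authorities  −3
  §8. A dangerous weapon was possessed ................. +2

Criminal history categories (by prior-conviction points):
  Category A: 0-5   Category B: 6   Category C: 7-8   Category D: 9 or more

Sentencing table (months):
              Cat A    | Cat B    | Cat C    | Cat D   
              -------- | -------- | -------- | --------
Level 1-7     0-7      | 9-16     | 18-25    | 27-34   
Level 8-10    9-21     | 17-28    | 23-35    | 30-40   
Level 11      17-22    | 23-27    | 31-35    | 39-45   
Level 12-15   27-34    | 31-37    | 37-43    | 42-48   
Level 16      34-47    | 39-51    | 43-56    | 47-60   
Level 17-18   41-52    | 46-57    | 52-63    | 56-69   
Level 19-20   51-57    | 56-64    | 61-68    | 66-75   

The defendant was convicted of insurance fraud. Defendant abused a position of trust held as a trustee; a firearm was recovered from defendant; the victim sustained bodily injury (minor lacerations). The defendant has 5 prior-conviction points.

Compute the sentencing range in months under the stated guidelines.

27-34 months

Base offense level for insurance fraud: 8.
§1 applies: 8 + 2 = 10.
§2 applies (level before this adjustment is 10 < 11, so +1): 10 + 1 = 11.
§3 does not apply.
§5 does not apply.
§6 does not apply.
§8 applies: 11 + 2 = 13.
Final offense level: 13.
Criminal history: 5 prior points → Category A (0-5).
Level 13 falls in the 12-15 band.
Grid: Level 12-15 × Category A = 27-34 months.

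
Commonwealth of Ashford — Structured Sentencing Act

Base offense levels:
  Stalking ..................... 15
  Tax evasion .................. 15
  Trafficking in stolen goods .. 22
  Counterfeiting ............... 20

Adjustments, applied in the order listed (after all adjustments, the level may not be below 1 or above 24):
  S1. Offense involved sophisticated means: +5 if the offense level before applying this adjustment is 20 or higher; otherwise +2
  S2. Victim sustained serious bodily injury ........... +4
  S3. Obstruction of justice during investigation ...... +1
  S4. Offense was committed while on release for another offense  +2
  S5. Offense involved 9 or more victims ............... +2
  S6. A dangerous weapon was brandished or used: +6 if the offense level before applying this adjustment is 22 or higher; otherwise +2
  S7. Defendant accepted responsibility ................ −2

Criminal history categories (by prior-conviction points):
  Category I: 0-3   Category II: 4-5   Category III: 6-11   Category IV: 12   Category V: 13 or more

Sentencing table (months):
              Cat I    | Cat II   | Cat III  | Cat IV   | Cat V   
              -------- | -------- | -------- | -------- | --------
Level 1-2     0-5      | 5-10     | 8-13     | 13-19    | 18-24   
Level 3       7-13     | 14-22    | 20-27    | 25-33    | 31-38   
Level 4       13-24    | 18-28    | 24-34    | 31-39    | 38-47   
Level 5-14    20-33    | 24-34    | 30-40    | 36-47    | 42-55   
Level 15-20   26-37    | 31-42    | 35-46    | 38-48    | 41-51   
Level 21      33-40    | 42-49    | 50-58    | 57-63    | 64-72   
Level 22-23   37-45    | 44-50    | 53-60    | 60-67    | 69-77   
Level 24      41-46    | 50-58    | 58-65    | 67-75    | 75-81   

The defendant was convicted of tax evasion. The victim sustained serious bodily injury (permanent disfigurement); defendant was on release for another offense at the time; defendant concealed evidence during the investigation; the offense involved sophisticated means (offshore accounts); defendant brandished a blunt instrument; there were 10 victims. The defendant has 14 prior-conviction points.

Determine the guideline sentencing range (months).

Base offense level for tax evasion: 15.
S1 applies (level before this adjustment is 15 < 20, so +2): 15 + 2 = 17.
S2 applies: 17 + 4 = 21.
S3 applies: 21 + 1 = 22.
S4 applies: 22 + 2 = 24.
S5 applies: 24 + 2 = 26.
S6 applies (level before this adjustment is 26 ≥ 22, so +6): 26 + 6 = 32.
S7 does not apply.
Level 32 exceeds the maximum of 24; capped at 24.
Final offense level: 24.
Criminal history: 14 prior points → Category V (13+).
Level 24 falls in the 24 band.
Grid: Level 24 × Category V = 75-81 months.

75-81 months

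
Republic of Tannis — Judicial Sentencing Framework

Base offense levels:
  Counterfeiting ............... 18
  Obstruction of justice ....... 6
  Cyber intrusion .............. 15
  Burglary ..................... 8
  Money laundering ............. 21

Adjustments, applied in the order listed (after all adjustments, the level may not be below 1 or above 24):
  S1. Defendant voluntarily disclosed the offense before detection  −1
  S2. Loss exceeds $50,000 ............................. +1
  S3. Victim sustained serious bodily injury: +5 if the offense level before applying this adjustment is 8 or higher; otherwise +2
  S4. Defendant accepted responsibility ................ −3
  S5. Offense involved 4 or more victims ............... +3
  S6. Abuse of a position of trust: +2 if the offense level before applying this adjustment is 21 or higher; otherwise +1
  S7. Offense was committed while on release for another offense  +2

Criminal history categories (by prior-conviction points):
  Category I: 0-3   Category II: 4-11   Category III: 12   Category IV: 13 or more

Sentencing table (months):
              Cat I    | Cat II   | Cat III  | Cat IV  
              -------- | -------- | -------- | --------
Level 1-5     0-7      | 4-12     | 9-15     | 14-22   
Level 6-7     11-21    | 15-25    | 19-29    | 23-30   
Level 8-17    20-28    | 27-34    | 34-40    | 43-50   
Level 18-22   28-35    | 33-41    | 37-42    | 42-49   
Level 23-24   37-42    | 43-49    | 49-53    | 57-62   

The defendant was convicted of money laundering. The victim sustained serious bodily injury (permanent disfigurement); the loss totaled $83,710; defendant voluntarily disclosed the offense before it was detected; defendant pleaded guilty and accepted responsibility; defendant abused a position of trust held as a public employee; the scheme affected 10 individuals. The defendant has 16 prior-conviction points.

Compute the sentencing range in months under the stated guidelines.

Base offense level for money laundering: 21.
S1 applies: 21 − 1 = 20.
S2 applies: 20 + 1 = 21.
S3 applies (level before this adjustment is 21 ≥ 8, so +5): 21 + 5 = 26.
S4 applies: 26 − 3 = 23.
S5 applies: 23 + 3 = 26.
S6 applies (level before this adjustment is 26 ≥ 21, so +2): 26 + 2 = 28.
S7 does not apply.
Level 28 exceeds the maximum of 24; capped at 24.
Final offense level: 24.
Criminal history: 16 prior points → Category IV (13+).
Level 24 falls in the 23-24 band.
Grid: Level 23-24 × Category IV = 57-62 months.

57-62 months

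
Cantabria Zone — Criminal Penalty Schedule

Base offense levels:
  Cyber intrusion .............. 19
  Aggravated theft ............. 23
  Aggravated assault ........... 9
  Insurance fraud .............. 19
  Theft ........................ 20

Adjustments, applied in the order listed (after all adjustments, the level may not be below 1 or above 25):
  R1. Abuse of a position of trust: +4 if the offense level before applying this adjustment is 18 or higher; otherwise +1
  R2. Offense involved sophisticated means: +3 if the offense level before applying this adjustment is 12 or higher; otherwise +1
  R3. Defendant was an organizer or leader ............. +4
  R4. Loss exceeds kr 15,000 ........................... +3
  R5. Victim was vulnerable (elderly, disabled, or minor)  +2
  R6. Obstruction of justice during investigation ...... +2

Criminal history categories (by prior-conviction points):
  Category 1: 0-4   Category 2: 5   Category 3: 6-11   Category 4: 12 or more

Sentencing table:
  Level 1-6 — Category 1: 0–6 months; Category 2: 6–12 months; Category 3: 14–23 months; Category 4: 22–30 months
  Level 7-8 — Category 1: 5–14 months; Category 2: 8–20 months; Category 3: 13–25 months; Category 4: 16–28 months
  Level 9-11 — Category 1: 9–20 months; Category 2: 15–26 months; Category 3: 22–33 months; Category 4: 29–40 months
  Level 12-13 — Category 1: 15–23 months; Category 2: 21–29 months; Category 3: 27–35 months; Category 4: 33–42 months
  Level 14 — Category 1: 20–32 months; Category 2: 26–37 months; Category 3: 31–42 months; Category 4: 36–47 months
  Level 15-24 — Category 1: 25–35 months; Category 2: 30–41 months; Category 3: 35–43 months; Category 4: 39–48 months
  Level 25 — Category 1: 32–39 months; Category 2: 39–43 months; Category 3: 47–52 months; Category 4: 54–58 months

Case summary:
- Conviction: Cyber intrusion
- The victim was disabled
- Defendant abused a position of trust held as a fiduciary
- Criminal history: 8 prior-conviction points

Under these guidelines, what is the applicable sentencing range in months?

Base offense level for cyber intrusion: 19.
R1 applies (level before this adjustment is 19 ≥ 18, so +4): 19 + 4 = 23.
R2 does not apply.
R3 does not apply.
R5 applies: 23 + 2 = 25.
Final offense level: 25.
Criminal history: 8 prior points → Category 3 (6-11).
Level 25 falls in the 25 band.
Grid: Level 25 × Category 3 = 47-52 months.

47-52 months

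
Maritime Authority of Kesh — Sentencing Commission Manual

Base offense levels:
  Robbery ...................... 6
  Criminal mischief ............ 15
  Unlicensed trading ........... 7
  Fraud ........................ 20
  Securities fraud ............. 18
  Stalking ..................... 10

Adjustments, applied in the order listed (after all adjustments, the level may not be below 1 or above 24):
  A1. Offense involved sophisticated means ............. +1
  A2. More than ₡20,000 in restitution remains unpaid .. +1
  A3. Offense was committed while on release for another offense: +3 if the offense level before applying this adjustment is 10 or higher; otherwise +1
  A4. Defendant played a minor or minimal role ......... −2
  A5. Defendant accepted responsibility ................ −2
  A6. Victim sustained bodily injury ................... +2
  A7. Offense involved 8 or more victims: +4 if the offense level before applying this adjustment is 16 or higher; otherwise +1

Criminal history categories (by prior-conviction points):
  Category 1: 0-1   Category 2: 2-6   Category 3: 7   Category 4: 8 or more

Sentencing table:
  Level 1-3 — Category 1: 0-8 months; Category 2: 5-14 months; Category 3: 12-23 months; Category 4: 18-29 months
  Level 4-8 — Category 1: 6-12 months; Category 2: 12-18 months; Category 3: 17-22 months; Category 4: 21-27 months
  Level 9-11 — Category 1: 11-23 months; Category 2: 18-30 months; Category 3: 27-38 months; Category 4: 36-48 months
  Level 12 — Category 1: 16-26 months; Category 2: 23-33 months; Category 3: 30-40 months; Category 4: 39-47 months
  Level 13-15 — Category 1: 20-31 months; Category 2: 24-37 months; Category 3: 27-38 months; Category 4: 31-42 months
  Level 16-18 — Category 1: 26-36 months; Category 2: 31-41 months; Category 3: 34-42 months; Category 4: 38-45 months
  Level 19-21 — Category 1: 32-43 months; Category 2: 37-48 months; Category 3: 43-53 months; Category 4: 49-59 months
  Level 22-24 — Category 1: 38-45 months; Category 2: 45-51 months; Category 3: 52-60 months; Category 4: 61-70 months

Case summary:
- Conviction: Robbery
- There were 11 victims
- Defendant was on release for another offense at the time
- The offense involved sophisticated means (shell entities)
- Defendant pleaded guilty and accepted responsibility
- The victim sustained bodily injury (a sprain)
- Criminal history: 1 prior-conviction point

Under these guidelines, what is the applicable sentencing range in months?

Base offense level for robbery: 6.
A1 applies: 6 + 1 = 7.
A3 applies (level before this adjustment is 7 < 10, so +1): 7 + 1 = 8.
A5 applies: 8 − 2 = 6.
A6 applies: 6 + 2 = 8.
A7 applies (level before this adjustment is 8 < 16, so +1): 8 + 1 = 9.
Final offense level: 9.
Criminal history: 1 prior point → Category 1 (0-1).
Level 9 falls in the 9-11 band.
Grid: Level 9-11 × Category 1 = 11-23 months.

11-23 months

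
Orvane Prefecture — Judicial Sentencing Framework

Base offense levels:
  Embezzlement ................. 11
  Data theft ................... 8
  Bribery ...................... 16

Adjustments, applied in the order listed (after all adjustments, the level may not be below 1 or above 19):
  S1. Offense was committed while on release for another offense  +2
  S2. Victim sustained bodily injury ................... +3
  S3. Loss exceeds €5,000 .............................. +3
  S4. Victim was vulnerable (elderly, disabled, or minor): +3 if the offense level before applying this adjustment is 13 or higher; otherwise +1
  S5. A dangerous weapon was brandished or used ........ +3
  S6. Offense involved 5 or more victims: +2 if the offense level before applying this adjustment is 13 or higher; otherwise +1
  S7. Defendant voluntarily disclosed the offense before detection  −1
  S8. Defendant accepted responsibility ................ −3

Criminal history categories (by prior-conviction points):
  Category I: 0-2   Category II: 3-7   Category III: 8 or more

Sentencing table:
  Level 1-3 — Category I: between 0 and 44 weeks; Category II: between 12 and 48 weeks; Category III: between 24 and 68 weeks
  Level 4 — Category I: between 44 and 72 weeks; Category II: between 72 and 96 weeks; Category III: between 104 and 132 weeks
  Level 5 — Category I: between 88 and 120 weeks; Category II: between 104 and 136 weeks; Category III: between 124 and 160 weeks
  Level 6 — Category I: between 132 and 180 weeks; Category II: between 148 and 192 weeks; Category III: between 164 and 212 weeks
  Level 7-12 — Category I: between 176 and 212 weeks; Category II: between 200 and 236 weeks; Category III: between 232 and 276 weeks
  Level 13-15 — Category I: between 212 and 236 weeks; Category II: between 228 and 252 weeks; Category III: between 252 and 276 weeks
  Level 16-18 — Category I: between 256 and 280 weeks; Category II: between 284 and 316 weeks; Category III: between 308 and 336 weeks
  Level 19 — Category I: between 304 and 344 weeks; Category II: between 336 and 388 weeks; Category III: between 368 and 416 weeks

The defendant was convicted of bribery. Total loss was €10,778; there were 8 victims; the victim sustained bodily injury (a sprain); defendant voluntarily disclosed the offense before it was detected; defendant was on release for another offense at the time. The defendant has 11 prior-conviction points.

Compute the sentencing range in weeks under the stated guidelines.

368-416 weeks

Base offense level for bribery: 16.
S1 applies: 16 + 2 = 18.
S2 applies: 18 + 3 = 21.
S3 applies: 21 + 3 = 24.
S5 does not apply.
S6 applies (level before this adjustment is 24 ≥ 13, so +2): 24 + 2 = 26.
S7 applies: 26 − 1 = 25.
S8 does not apply.
Level 25 exceeds the maximum of 19; capped at 19.
Final offense level: 19.
Criminal history: 11 prior points → Category III (8+).
Level 19 falls in the 19 band.
Grid: Level 19 × Category III = 368-416 weeks.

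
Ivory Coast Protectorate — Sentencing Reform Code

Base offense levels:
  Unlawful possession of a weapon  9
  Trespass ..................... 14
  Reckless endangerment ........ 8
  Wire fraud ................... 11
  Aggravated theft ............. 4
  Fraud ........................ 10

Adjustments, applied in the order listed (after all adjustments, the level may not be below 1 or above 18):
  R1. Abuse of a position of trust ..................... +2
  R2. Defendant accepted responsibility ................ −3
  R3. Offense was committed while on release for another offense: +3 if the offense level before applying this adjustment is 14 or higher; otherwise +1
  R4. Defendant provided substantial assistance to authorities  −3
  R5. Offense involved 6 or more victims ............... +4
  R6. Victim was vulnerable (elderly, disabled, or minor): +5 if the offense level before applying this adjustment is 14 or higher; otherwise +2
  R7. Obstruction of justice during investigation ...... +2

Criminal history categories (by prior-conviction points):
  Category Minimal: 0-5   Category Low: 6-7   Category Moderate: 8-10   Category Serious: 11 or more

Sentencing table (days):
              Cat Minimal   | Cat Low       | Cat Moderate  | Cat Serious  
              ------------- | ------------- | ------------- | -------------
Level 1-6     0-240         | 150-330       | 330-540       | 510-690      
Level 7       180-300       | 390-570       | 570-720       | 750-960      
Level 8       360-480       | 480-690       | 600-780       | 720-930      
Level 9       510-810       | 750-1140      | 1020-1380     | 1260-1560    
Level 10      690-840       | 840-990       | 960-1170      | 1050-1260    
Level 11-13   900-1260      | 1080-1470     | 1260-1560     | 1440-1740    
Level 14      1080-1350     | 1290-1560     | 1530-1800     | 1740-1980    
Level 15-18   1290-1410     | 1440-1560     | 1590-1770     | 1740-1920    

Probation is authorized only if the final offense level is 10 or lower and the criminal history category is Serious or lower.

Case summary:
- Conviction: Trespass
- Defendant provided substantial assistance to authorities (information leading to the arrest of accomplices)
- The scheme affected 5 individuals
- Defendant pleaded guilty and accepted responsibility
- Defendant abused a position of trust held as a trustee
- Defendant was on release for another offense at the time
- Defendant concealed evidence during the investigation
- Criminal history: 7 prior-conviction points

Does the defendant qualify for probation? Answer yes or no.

No

Base offense level for trespass: 14.
R1 applies: 14 + 2 = 16.
R2 applies: 16 − 3 = 13.
R3 applies (level before this adjustment is 13 < 14, so +1): 13 + 1 = 14.
R4 applies: 14 − 3 = 11.
R6 does not apply.
R7 applies: 11 + 2 = 13.
Final offense level: 13.
Criminal history: 7 prior points → Category Low (6-7).
Level 13 falls in the 11-13 band.
Grid: Level 11-13 × Category Low = 1080-1470 days.
Probation check: level 13 > 10 and category Low ≤ Serious → not eligible.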